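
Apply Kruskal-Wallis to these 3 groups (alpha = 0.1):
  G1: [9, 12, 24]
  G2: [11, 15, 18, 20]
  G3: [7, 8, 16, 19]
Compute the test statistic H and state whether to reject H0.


Step 1: Combine all N = 11 observations and assign midranks.
sorted (value, group, rank): (7,G3,1), (8,G3,2), (9,G1,3), (11,G2,4), (12,G1,5), (15,G2,6), (16,G3,7), (18,G2,8), (19,G3,9), (20,G2,10), (24,G1,11)
Step 2: Sum ranks within each group.
R_1 = 19 (n_1 = 3)
R_2 = 28 (n_2 = 4)
R_3 = 19 (n_3 = 4)
Step 3: H = 12/(N(N+1)) * sum(R_i^2/n_i) - 3(N+1)
     = 12/(11*12) * (19^2/3 + 28^2/4 + 19^2/4) - 3*12
     = 0.090909 * 406.583 - 36
     = 0.962121.
Step 4: No ties, so H is used without correction.
Step 5: Under H0, H ~ chi^2(2); p-value = 0.618127.
Step 6: alpha = 0.1. fail to reject H0.

H = 0.9621, df = 2, p = 0.618127, fail to reject H0.


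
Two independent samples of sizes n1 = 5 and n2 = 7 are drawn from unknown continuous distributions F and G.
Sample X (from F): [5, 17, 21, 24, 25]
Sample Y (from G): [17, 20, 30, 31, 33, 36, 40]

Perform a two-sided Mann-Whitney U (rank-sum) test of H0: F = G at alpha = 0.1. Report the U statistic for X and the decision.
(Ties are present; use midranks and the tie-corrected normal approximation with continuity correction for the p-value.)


Step 1: Combine and sort all 12 observations; assign midranks.
sorted (value, group): (5,X), (17,X), (17,Y), (20,Y), (21,X), (24,X), (25,X), (30,Y), (31,Y), (33,Y), (36,Y), (40,Y)
ranks: 5->1, 17->2.5, 17->2.5, 20->4, 21->5, 24->6, 25->7, 30->8, 31->9, 33->10, 36->11, 40->12
Step 2: Rank sum for X: R1 = 1 + 2.5 + 5 + 6 + 7 = 21.5.
Step 3: U_X = R1 - n1(n1+1)/2 = 21.5 - 5*6/2 = 21.5 - 15 = 6.5.
       U_Y = n1*n2 - U_X = 35 - 6.5 = 28.5.
Step 4: Ties are present, so use the tie-corrected normal approximation (with continuity correction) for the p-value.
Step 5: p-value = 0.087602; compare to alpha = 0.1. reject H0.

U_X = 6.5, p = 0.087602, reject H0 at alpha = 0.1.


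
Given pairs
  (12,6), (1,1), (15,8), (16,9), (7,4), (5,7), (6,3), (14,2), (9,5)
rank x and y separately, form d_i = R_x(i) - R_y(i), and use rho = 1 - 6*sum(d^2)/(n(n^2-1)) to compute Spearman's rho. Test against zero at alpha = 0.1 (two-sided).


Step 1: Rank x and y separately (midranks; no ties here).
rank(x): 12->6, 1->1, 15->8, 16->9, 7->4, 5->2, 6->3, 14->7, 9->5
rank(y): 6->6, 1->1, 8->8, 9->9, 4->4, 7->7, 3->3, 2->2, 5->5
Step 2: d_i = R_x(i) - R_y(i); compute d_i^2.
  (6-6)^2=0, (1-1)^2=0, (8-8)^2=0, (9-9)^2=0, (4-4)^2=0, (2-7)^2=25, (3-3)^2=0, (7-2)^2=25, (5-5)^2=0
sum(d^2) = 50.
Step 3: rho = 1 - 6*50 / (9*(9^2 - 1)) = 1 - 300/720 = 0.583333.
Step 4: Under H0, t = rho * sqrt((n-2)/(1-rho^2)) = 1.9001 ~ t(7).
Step 5: Two-sided p-value from the t-distribution with 7 df = 0.099186.
Step 6: alpha = 0.1. reject H0.

rho = 0.5833, p = 0.099186, reject H0 at alpha = 0.1.


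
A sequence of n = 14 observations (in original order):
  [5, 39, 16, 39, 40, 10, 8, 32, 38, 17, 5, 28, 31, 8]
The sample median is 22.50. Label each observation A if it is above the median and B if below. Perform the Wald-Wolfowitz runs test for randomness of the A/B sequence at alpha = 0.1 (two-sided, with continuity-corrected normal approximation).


Step 1: Compute median = 22.50; label A = above, B = below.
Labels in order: BABAABBAABBAAB  (n_A = 7, n_B = 7)
Step 2: Count runs R = 9.
Step 3: Under H0 (random ordering), E[R] = 2*n_A*n_B/(n_A+n_B) + 1 = 2*7*7/14 + 1 = 8.0000.
        Var[R] = 2*n_A*n_B*(2*n_A*n_B - n_A - n_B) / ((n_A+n_B)^2 * (n_A+n_B-1)) = 8232/2548 = 3.2308.
        SD[R] = 1.7974.
Step 4: Continuity-corrected z = (R - 0.5 - E[R]) / SD[R] = (9 - 0.5 - 8.0000) / 1.7974 = 0.2782.
Step 5: Two-sided p-value via normal approximation = 2*(1 - Phi(|z|)) = 0.780879.
Step 6: alpha = 0.1. fail to reject H0.

R = 9, z = 0.2782, p = 0.780879, fail to reject H0.


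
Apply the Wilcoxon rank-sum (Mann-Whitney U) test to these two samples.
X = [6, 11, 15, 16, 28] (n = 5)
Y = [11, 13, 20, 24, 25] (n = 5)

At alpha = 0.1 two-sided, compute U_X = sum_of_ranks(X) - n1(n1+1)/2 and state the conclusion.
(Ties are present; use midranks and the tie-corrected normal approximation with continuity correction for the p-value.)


Step 1: Combine and sort all 10 observations; assign midranks.
sorted (value, group): (6,X), (11,X), (11,Y), (13,Y), (15,X), (16,X), (20,Y), (24,Y), (25,Y), (28,X)
ranks: 6->1, 11->2.5, 11->2.5, 13->4, 15->5, 16->6, 20->7, 24->8, 25->9, 28->10
Step 2: Rank sum for X: R1 = 1 + 2.5 + 5 + 6 + 10 = 24.5.
Step 3: U_X = R1 - n1(n1+1)/2 = 24.5 - 5*6/2 = 24.5 - 15 = 9.5.
       U_Y = n1*n2 - U_X = 25 - 9.5 = 15.5.
Step 4: Ties are present, so use the tie-corrected normal approximation (with continuity correction) for the p-value.
Step 5: p-value = 0.600402; compare to alpha = 0.1. fail to reject H0.

U_X = 9.5, p = 0.600402, fail to reject H0 at alpha = 0.1.


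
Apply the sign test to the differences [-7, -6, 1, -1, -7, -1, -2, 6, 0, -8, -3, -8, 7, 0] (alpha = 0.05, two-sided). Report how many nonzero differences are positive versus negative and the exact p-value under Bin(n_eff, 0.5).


Step 1: Discard zero differences. Original n = 14; n_eff = number of nonzero differences = 12.
Nonzero differences (with sign): -7, -6, +1, -1, -7, -1, -2, +6, -8, -3, -8, +7
Step 2: Count signs: positive = 3, negative = 9.
Step 3: Under H0: P(positive) = 0.5, so the number of positives S ~ Bin(12, 0.5).
Step 4: Two-sided exact p-value = sum of Bin(12,0.5) probabilities at or below the observed probability = 0.145996.
Step 5: alpha = 0.05. fail to reject H0.

n_eff = 12, pos = 3, neg = 9, p = 0.145996, fail to reject H0.


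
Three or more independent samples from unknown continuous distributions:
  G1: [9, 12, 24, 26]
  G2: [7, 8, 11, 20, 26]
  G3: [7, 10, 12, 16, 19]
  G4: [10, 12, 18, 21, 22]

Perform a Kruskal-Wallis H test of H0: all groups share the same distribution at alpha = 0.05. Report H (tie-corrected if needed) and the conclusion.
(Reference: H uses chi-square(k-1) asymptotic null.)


Step 1: Combine all N = 19 observations and assign midranks.
sorted (value, group, rank): (7,G2,1.5), (7,G3,1.5), (8,G2,3), (9,G1,4), (10,G3,5.5), (10,G4,5.5), (11,G2,7), (12,G1,9), (12,G3,9), (12,G4,9), (16,G3,11), (18,G4,12), (19,G3,13), (20,G2,14), (21,G4,15), (22,G4,16), (24,G1,17), (26,G1,18.5), (26,G2,18.5)
Step 2: Sum ranks within each group.
R_1 = 48.5 (n_1 = 4)
R_2 = 44 (n_2 = 5)
R_3 = 40 (n_3 = 5)
R_4 = 57.5 (n_4 = 5)
Step 3: H = 12/(N(N+1)) * sum(R_i^2/n_i) - 3(N+1)
     = 12/(19*20) * (48.5^2/4 + 44^2/5 + 40^2/5 + 57.5^2/5) - 3*20
     = 0.031579 * 1956.51 - 60
     = 1.784605.
Step 4: Ties present; correction factor C = 1 - 42/(19^3 - 19) = 0.993860. Corrected H = 1.784605 / 0.993860 = 1.795631.
Step 5: Under H0, H ~ chi^2(3); p-value = 0.615886.
Step 6: alpha = 0.05. fail to reject H0.

H = 1.7956, df = 3, p = 0.615886, fail to reject H0.


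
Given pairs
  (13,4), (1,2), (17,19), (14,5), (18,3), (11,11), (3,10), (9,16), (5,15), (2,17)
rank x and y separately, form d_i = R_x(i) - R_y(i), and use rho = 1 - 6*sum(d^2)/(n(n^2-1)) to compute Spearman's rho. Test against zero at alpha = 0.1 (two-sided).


Step 1: Rank x and y separately (midranks; no ties here).
rank(x): 13->7, 1->1, 17->9, 14->8, 18->10, 11->6, 3->3, 9->5, 5->4, 2->2
rank(y): 4->3, 2->1, 19->10, 5->4, 3->2, 11->6, 10->5, 16->8, 15->7, 17->9
Step 2: d_i = R_x(i) - R_y(i); compute d_i^2.
  (7-3)^2=16, (1-1)^2=0, (9-10)^2=1, (8-4)^2=16, (10-2)^2=64, (6-6)^2=0, (3-5)^2=4, (5-8)^2=9, (4-7)^2=9, (2-9)^2=49
sum(d^2) = 168.
Step 3: rho = 1 - 6*168 / (10*(10^2 - 1)) = 1 - 1008/990 = -0.018182.
Step 4: Under H0, t = rho * sqrt((n-2)/(1-rho^2)) = -0.0514 ~ t(8).
Step 5: Two-sided p-value from the t-distribution with 8 df = 0.960240.
Step 6: alpha = 0.1. fail to reject H0.

rho = -0.0182, p = 0.960240, fail to reject H0 at alpha = 0.1.


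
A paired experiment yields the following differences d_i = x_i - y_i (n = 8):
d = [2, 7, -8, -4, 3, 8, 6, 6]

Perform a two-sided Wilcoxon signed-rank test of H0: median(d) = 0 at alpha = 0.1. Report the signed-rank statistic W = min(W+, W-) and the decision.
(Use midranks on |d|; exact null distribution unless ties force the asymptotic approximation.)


Step 1: Drop any zero differences (none here) and take |d_i|.
|d| = [2, 7, 8, 4, 3, 8, 6, 6]
Step 2: Midrank |d_i| (ties get averaged ranks).
ranks: |2|->1, |7|->6, |8|->7.5, |4|->3, |3|->2, |8|->7.5, |6|->4.5, |6|->4.5
Step 3: Attach original signs; sum ranks with positive sign and with negative sign.
W+ = 1 + 6 + 2 + 7.5 + 4.5 + 4.5 = 25.5
W- = 7.5 + 3 = 10.5
(Check: W+ + W- = 36 should equal n(n+1)/2 = 36.)
Step 4: Test statistic W = min(W+, W-) = 10.5.
Step 5: Ties in |d|, so use the tie-corrected normal approximation.
        E[W] = n(n+1)/4 = 8*9/4 = 18.
        Tie groups: |d|=6 (t=2), |d|=8 (t=2); sum(t^3 - t) = 12.
        Var[W] = n(n+1)(2n+1)/24 - sum(t^3-t)/48 = 1224/24 - 12/48 = 50.75.
        z = (W - E[W]) / sqrt(Var[W]) = (10.5 - 18) / 7.1239 = -1.0528.
        Two-sided p = 2*Phi(z) = 0.292436.
Step 6: alpha = 0.1. fail to reject H0.

W+ = 25.5, W- = 10.5, W = min = 10.5, p = 0.292436, fail to reject H0.


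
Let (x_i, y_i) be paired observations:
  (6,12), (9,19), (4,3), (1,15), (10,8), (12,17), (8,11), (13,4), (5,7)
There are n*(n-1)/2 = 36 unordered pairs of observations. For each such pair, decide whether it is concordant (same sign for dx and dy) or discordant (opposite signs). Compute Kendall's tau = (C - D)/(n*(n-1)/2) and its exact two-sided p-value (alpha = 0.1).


Step 1: Enumerate the 36 unordered pairs (i,j) with i<j and classify each by sign(x_j-x_i) * sign(y_j-y_i).
  (1,2):dx=+3,dy=+7->C; (1,3):dx=-2,dy=-9->C; (1,4):dx=-5,dy=+3->D; (1,5):dx=+4,dy=-4->D
  (1,6):dx=+6,dy=+5->C; (1,7):dx=+2,dy=-1->D; (1,8):dx=+7,dy=-8->D; (1,9):dx=-1,dy=-5->C
  (2,3):dx=-5,dy=-16->C; (2,4):dx=-8,dy=-4->C; (2,5):dx=+1,dy=-11->D; (2,6):dx=+3,dy=-2->D
  (2,7):dx=-1,dy=-8->C; (2,8):dx=+4,dy=-15->D; (2,9):dx=-4,dy=-12->C; (3,4):dx=-3,dy=+12->D
  (3,5):dx=+6,dy=+5->C; (3,6):dx=+8,dy=+14->C; (3,7):dx=+4,dy=+8->C; (3,8):dx=+9,dy=+1->C
  (3,9):dx=+1,dy=+4->C; (4,5):dx=+9,dy=-7->D; (4,6):dx=+11,dy=+2->C; (4,7):dx=+7,dy=-4->D
  (4,8):dx=+12,dy=-11->D; (4,9):dx=+4,dy=-8->D; (5,6):dx=+2,dy=+9->C; (5,7):dx=-2,dy=+3->D
  (5,8):dx=+3,dy=-4->D; (5,9):dx=-5,dy=-1->C; (6,7):dx=-4,dy=-6->C; (6,8):dx=+1,dy=-13->D
  (6,9):dx=-7,dy=-10->C; (7,8):dx=+5,dy=-7->D; (7,9):dx=-3,dy=-4->C; (8,9):dx=-8,dy=+3->D
Step 2: C = 19, D = 17, total pairs = 36.
Step 3: tau = (C - D)/(n(n-1)/2) = (19 - 17)/36 = 0.055556.
Step 4: Exact two-sided p-value (enumerate n! = 362880 permutations of y under H0): p = 0.919455.
Step 5: alpha = 0.1. fail to reject H0.

tau_b = 0.0556 (C=19, D=17), p = 0.919455, fail to reject H0.


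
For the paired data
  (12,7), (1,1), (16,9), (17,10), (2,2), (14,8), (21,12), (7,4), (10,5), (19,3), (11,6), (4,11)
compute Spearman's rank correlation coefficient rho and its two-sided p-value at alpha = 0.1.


Step 1: Rank x and y separately (midranks; no ties here).
rank(x): 12->7, 1->1, 16->9, 17->10, 2->2, 14->8, 21->12, 7->4, 10->5, 19->11, 11->6, 4->3
rank(y): 7->7, 1->1, 9->9, 10->10, 2->2, 8->8, 12->12, 4->4, 5->5, 3->3, 6->6, 11->11
Step 2: d_i = R_x(i) - R_y(i); compute d_i^2.
  (7-7)^2=0, (1-1)^2=0, (9-9)^2=0, (10-10)^2=0, (2-2)^2=0, (8-8)^2=0, (12-12)^2=0, (4-4)^2=0, (5-5)^2=0, (11-3)^2=64, (6-6)^2=0, (3-11)^2=64
sum(d^2) = 128.
Step 3: rho = 1 - 6*128 / (12*(12^2 - 1)) = 1 - 768/1716 = 0.552448.
Step 4: Under H0, t = rho * sqrt((n-2)/(1-rho^2)) = 2.0959 ~ t(10).
Step 5: Two-sided p-value from the t-distribution with 10 df = 0.062511.
Step 6: alpha = 0.1. reject H0.

rho = 0.5524, p = 0.062511, reject H0 at alpha = 0.1.


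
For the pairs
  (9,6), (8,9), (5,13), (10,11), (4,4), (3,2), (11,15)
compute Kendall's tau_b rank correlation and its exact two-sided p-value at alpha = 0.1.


Step 1: Enumerate the 21 unordered pairs (i,j) with i<j and classify each by sign(x_j-x_i) * sign(y_j-y_i).
  (1,2):dx=-1,dy=+3->D; (1,3):dx=-4,dy=+7->D; (1,4):dx=+1,dy=+5->C; (1,5):dx=-5,dy=-2->C
  (1,6):dx=-6,dy=-4->C; (1,7):dx=+2,dy=+9->C; (2,3):dx=-3,dy=+4->D; (2,4):dx=+2,dy=+2->C
  (2,5):dx=-4,dy=-5->C; (2,6):dx=-5,dy=-7->C; (2,7):dx=+3,dy=+6->C; (3,4):dx=+5,dy=-2->D
  (3,5):dx=-1,dy=-9->C; (3,6):dx=-2,dy=-11->C; (3,7):dx=+6,dy=+2->C; (4,5):dx=-6,dy=-7->C
  (4,6):dx=-7,dy=-9->C; (4,7):dx=+1,dy=+4->C; (5,6):dx=-1,dy=-2->C; (5,7):dx=+7,dy=+11->C
  (6,7):dx=+8,dy=+13->C
Step 2: C = 17, D = 4, total pairs = 21.
Step 3: tau = (C - D)/(n(n-1)/2) = (17 - 4)/21 = 0.619048.
Step 4: Exact two-sided p-value (enumerate n! = 5040 permutations of y under H0): p = 0.069048.
Step 5: alpha = 0.1. reject H0.

tau_b = 0.6190 (C=17, D=4), p = 0.069048, reject H0.


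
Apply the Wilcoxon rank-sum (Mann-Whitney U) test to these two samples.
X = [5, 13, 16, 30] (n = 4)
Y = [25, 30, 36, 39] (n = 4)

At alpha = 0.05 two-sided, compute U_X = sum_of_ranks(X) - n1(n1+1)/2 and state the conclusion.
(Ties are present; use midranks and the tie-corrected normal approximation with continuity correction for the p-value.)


Step 1: Combine and sort all 8 observations; assign midranks.
sorted (value, group): (5,X), (13,X), (16,X), (25,Y), (30,X), (30,Y), (36,Y), (39,Y)
ranks: 5->1, 13->2, 16->3, 25->4, 30->5.5, 30->5.5, 36->7, 39->8
Step 2: Rank sum for X: R1 = 1 + 2 + 3 + 5.5 = 11.5.
Step 3: U_X = R1 - n1(n1+1)/2 = 11.5 - 4*5/2 = 11.5 - 10 = 1.5.
       U_Y = n1*n2 - U_X = 16 - 1.5 = 14.5.
Step 4: Ties are present, so use the tie-corrected normal approximation (with continuity correction) for the p-value.
Step 5: p-value = 0.081429; compare to alpha = 0.05. fail to reject H0.

U_X = 1.5, p = 0.081429, fail to reject H0 at alpha = 0.05.


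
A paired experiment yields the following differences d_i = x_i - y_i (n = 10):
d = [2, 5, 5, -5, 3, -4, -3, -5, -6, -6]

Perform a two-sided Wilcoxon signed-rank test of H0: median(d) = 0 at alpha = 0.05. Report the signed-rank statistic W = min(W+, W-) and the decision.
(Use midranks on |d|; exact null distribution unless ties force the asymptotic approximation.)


Step 1: Drop any zero differences (none here) and take |d_i|.
|d| = [2, 5, 5, 5, 3, 4, 3, 5, 6, 6]
Step 2: Midrank |d_i| (ties get averaged ranks).
ranks: |2|->1, |5|->6.5, |5|->6.5, |5|->6.5, |3|->2.5, |4|->4, |3|->2.5, |5|->6.5, |6|->9.5, |6|->9.5
Step 3: Attach original signs; sum ranks with positive sign and with negative sign.
W+ = 1 + 6.5 + 6.5 + 2.5 = 16.5
W- = 6.5 + 4 + 2.5 + 6.5 + 9.5 + 9.5 = 38.5
(Check: W+ + W- = 55 should equal n(n+1)/2 = 55.)
Step 4: Test statistic W = min(W+, W-) = 16.5.
Step 5: Ties in |d|, so use the tie-corrected normal approximation.
        E[W] = n(n+1)/4 = 10*11/4 = 27.5.
        Tie groups: |d|=3 (t=2), |d|=5 (t=4), |d|=6 (t=2); sum(t^3 - t) = 72.
        Var[W] = n(n+1)(2n+1)/24 - sum(t^3-t)/48 = 2310/24 - 72/48 = 94.75.
        z = (W - E[W]) / sqrt(Var[W]) = (16.5 - 27.5) / 9.7340 = -1.1301.
        Two-sided p = 2*Phi(z) = 0.258449.
Step 6: alpha = 0.05. fail to reject H0.

W+ = 16.5, W- = 38.5, W = min = 16.5, p = 0.258449, fail to reject H0.


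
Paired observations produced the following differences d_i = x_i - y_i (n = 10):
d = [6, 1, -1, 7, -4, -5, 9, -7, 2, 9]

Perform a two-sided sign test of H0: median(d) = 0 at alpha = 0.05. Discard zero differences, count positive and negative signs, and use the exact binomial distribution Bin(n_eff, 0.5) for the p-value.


Step 1: Discard zero differences. Original n = 10; n_eff = number of nonzero differences = 10.
Nonzero differences (with sign): +6, +1, -1, +7, -4, -5, +9, -7, +2, +9
Step 2: Count signs: positive = 6, negative = 4.
Step 3: Under H0: P(positive) = 0.5, so the number of positives S ~ Bin(10, 0.5).
Step 4: Two-sided exact p-value = sum of Bin(10,0.5) probabilities at or below the observed probability = 0.753906.
Step 5: alpha = 0.05. fail to reject H0.

n_eff = 10, pos = 6, neg = 4, p = 0.753906, fail to reject H0.


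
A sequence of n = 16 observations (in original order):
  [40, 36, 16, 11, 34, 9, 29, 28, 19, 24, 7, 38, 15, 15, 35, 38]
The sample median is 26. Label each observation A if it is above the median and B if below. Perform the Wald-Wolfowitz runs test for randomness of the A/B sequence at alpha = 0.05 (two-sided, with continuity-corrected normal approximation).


Step 1: Compute median = 26; label A = above, B = below.
Labels in order: AABBABAABBBABBAA  (n_A = 8, n_B = 8)
Step 2: Count runs R = 9.
Step 3: Under H0 (random ordering), E[R] = 2*n_A*n_B/(n_A+n_B) + 1 = 2*8*8/16 + 1 = 9.0000.
        Var[R] = 2*n_A*n_B*(2*n_A*n_B - n_A - n_B) / ((n_A+n_B)^2 * (n_A+n_B-1)) = 14336/3840 = 3.7333.
        SD[R] = 1.9322.
Step 4: R = E[R], so z = 0 with no continuity correction.
Step 5: Two-sided p-value via normal approximation = 2*(1 - Phi(|z|)) = 1.000000.
Step 6: alpha = 0.05. fail to reject H0.

R = 9, z = 0.0000, p = 1.000000, fail to reject H0.


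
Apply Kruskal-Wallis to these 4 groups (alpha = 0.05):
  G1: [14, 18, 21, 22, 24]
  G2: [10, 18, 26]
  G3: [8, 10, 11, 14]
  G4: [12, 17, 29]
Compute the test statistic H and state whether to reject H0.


Step 1: Combine all N = 15 observations and assign midranks.
sorted (value, group, rank): (8,G3,1), (10,G2,2.5), (10,G3,2.5), (11,G3,4), (12,G4,5), (14,G1,6.5), (14,G3,6.5), (17,G4,8), (18,G1,9.5), (18,G2,9.5), (21,G1,11), (22,G1,12), (24,G1,13), (26,G2,14), (29,G4,15)
Step 2: Sum ranks within each group.
R_1 = 52 (n_1 = 5)
R_2 = 26 (n_2 = 3)
R_3 = 14 (n_3 = 4)
R_4 = 28 (n_4 = 3)
Step 3: H = 12/(N(N+1)) * sum(R_i^2/n_i) - 3(N+1)
     = 12/(15*16) * (52^2/5 + 26^2/3 + 14^2/4 + 28^2/3) - 3*16
     = 0.050000 * 1076.47 - 48
     = 5.823333.
Step 4: Ties present; correction factor C = 1 - 18/(15^3 - 15) = 0.994643. Corrected H = 5.823333 / 0.994643 = 5.854698.
Step 5: Under H0, H ~ chi^2(3); p-value = 0.118898.
Step 6: alpha = 0.05. fail to reject H0.

H = 5.8547, df = 3, p = 0.118898, fail to reject H0.


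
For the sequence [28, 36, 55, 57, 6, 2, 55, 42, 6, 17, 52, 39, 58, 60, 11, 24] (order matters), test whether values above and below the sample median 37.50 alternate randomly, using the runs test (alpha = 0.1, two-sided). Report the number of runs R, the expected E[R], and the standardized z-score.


Step 1: Compute median = 37.50; label A = above, B = below.
Labels in order: BBAABBAABBAAAABB  (n_A = 8, n_B = 8)
Step 2: Count runs R = 7.
Step 3: Under H0 (random ordering), E[R] = 2*n_A*n_B/(n_A+n_B) + 1 = 2*8*8/16 + 1 = 9.0000.
        Var[R] = 2*n_A*n_B*(2*n_A*n_B - n_A - n_B) / ((n_A+n_B)^2 * (n_A+n_B-1)) = 14336/3840 = 3.7333.
        SD[R] = 1.9322.
Step 4: Continuity-corrected z = (R + 0.5 - E[R]) / SD[R] = (7 + 0.5 - 9.0000) / 1.9322 = -0.7763.
Step 5: Two-sided p-value via normal approximation = 2*(1 - Phi(|z|)) = 0.437558.
Step 6: alpha = 0.1. fail to reject H0.

R = 7, z = -0.7763, p = 0.437558, fail to reject H0.


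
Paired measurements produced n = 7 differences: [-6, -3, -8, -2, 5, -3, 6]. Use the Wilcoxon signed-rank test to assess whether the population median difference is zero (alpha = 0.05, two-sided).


Step 1: Drop any zero differences (none here) and take |d_i|.
|d| = [6, 3, 8, 2, 5, 3, 6]
Step 2: Midrank |d_i| (ties get averaged ranks).
ranks: |6|->5.5, |3|->2.5, |8|->7, |2|->1, |5|->4, |3|->2.5, |6|->5.5
Step 3: Attach original signs; sum ranks with positive sign and with negative sign.
W+ = 4 + 5.5 = 9.5
W- = 5.5 + 2.5 + 7 + 1 + 2.5 = 18.5
(Check: W+ + W- = 28 should equal n(n+1)/2 = 28.)
Step 4: Test statistic W = min(W+, W-) = 9.5.
Step 5: Ties in |d|, so use the tie-corrected normal approximation.
        E[W] = n(n+1)/4 = 7*8/4 = 14.
        Tie groups: |d|=3 (t=2), |d|=6 (t=2); sum(t^3 - t) = 12.
        Var[W] = n(n+1)(2n+1)/24 - sum(t^3-t)/48 = 840/24 - 12/48 = 34.75.
        z = (W - E[W]) / sqrt(Var[W]) = (9.5 - 14) / 5.8949 = -0.7634.
        Two-sided p = 2*Phi(z) = 0.445243.
Step 6: alpha = 0.05. fail to reject H0.

W+ = 9.5, W- = 18.5, W = min = 9.5, p = 0.445243, fail to reject H0.


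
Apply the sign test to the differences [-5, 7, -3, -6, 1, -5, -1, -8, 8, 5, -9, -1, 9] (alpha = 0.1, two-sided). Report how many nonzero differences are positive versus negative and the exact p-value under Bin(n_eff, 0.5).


Step 1: Discard zero differences. Original n = 13; n_eff = number of nonzero differences = 13.
Nonzero differences (with sign): -5, +7, -3, -6, +1, -5, -1, -8, +8, +5, -9, -1, +9
Step 2: Count signs: positive = 5, negative = 8.
Step 3: Under H0: P(positive) = 0.5, so the number of positives S ~ Bin(13, 0.5).
Step 4: Two-sided exact p-value = sum of Bin(13,0.5) probabilities at or below the observed probability = 0.581055.
Step 5: alpha = 0.1. fail to reject H0.

n_eff = 13, pos = 5, neg = 8, p = 0.581055, fail to reject H0.


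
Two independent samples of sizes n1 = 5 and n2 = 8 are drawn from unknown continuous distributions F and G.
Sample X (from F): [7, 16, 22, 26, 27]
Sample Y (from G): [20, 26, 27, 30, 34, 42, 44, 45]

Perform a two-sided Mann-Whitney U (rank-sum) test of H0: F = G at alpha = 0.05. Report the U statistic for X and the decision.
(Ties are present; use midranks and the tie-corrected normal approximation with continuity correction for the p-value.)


Step 1: Combine and sort all 13 observations; assign midranks.
sorted (value, group): (7,X), (16,X), (20,Y), (22,X), (26,X), (26,Y), (27,X), (27,Y), (30,Y), (34,Y), (42,Y), (44,Y), (45,Y)
ranks: 7->1, 16->2, 20->3, 22->4, 26->5.5, 26->5.5, 27->7.5, 27->7.5, 30->9, 34->10, 42->11, 44->12, 45->13
Step 2: Rank sum for X: R1 = 1 + 2 + 4 + 5.5 + 7.5 = 20.
Step 3: U_X = R1 - n1(n1+1)/2 = 20 - 5*6/2 = 20 - 15 = 5.
       U_Y = n1*n2 - U_X = 40 - 5 = 35.
Step 4: Ties are present, so use the tie-corrected normal approximation (with continuity correction) for the p-value.
Step 5: p-value = 0.033301; compare to alpha = 0.05. reject H0.

U_X = 5, p = 0.033301, reject H0 at alpha = 0.05.


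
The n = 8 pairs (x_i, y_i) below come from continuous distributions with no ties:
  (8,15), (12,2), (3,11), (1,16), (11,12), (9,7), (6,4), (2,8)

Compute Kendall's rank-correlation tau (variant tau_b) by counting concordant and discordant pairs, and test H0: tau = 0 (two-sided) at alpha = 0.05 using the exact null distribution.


Step 1: Enumerate the 28 unordered pairs (i,j) with i<j and classify each by sign(x_j-x_i) * sign(y_j-y_i).
  (1,2):dx=+4,dy=-13->D; (1,3):dx=-5,dy=-4->C; (1,4):dx=-7,dy=+1->D; (1,5):dx=+3,dy=-3->D
  (1,6):dx=+1,dy=-8->D; (1,7):dx=-2,dy=-11->C; (1,8):dx=-6,dy=-7->C; (2,3):dx=-9,dy=+9->D
  (2,4):dx=-11,dy=+14->D; (2,5):dx=-1,dy=+10->D; (2,6):dx=-3,dy=+5->D; (2,7):dx=-6,dy=+2->D
  (2,8):dx=-10,dy=+6->D; (3,4):dx=-2,dy=+5->D; (3,5):dx=+8,dy=+1->C; (3,6):dx=+6,dy=-4->D
  (3,7):dx=+3,dy=-7->D; (3,8):dx=-1,dy=-3->C; (4,5):dx=+10,dy=-4->D; (4,6):dx=+8,dy=-9->D
  (4,7):dx=+5,dy=-12->D; (4,8):dx=+1,dy=-8->D; (5,6):dx=-2,dy=-5->C; (5,7):dx=-5,dy=-8->C
  (5,8):dx=-9,dy=-4->C; (6,7):dx=-3,dy=-3->C; (6,8):dx=-7,dy=+1->D; (7,8):dx=-4,dy=+4->D
Step 2: C = 9, D = 19, total pairs = 28.
Step 3: tau = (C - D)/(n(n-1)/2) = (9 - 19)/28 = -0.357143.
Step 4: Exact two-sided p-value (enumerate n! = 40320 permutations of y under H0): p = 0.275099.
Step 5: alpha = 0.05. fail to reject H0.

tau_b = -0.3571 (C=9, D=19), p = 0.275099, fail to reject H0.


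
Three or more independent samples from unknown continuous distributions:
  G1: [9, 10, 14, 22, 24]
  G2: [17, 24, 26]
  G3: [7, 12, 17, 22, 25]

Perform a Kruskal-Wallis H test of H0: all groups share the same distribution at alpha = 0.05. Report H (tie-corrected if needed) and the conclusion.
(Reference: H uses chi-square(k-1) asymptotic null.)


Step 1: Combine all N = 13 observations and assign midranks.
sorted (value, group, rank): (7,G3,1), (9,G1,2), (10,G1,3), (12,G3,4), (14,G1,5), (17,G2,6.5), (17,G3,6.5), (22,G1,8.5), (22,G3,8.5), (24,G1,10.5), (24,G2,10.5), (25,G3,12), (26,G2,13)
Step 2: Sum ranks within each group.
R_1 = 29 (n_1 = 5)
R_2 = 30 (n_2 = 3)
R_3 = 32 (n_3 = 5)
Step 3: H = 12/(N(N+1)) * sum(R_i^2/n_i) - 3(N+1)
     = 12/(13*14) * (29^2/5 + 30^2/3 + 32^2/5) - 3*14
     = 0.065934 * 673 - 42
     = 2.373626.
Step 4: Ties present; correction factor C = 1 - 18/(13^3 - 13) = 0.991758. Corrected H = 2.373626 / 0.991758 = 2.393352.
Step 5: Under H0, H ~ chi^2(2); p-value = 0.302197.
Step 6: alpha = 0.05. fail to reject H0.

H = 2.3934, df = 2, p = 0.302197, fail to reject H0.


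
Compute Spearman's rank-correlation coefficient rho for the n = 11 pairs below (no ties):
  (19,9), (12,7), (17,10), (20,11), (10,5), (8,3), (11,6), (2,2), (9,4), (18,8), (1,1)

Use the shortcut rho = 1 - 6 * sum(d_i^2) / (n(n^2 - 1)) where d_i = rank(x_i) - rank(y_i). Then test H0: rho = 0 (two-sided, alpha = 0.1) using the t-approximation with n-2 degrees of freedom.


Step 1: Rank x and y separately (midranks; no ties here).
rank(x): 19->10, 12->7, 17->8, 20->11, 10->5, 8->3, 11->6, 2->2, 9->4, 18->9, 1->1
rank(y): 9->9, 7->7, 10->10, 11->11, 5->5, 3->3, 6->6, 2->2, 4->4, 8->8, 1->1
Step 2: d_i = R_x(i) - R_y(i); compute d_i^2.
  (10-9)^2=1, (7-7)^2=0, (8-10)^2=4, (11-11)^2=0, (5-5)^2=0, (3-3)^2=0, (6-6)^2=0, (2-2)^2=0, (4-4)^2=0, (9-8)^2=1, (1-1)^2=0
sum(d^2) = 6.
Step 3: rho = 1 - 6*6 / (11*(11^2 - 1)) = 1 - 36/1320 = 0.972727.
Step 4: Under H0, t = rho * sqrt((n-2)/(1-rho^2)) = 12.5810 ~ t(9).
Step 5: Two-sided p-value from the t-distribution with 9 df = 0.000001.
Step 6: alpha = 0.1. reject H0.

rho = 0.9727, p = 0.000001, reject H0 at alpha = 0.1.


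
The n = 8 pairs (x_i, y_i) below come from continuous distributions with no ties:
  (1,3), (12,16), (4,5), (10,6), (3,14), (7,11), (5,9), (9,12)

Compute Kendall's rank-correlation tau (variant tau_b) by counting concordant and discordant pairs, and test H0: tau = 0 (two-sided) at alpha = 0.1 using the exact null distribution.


Step 1: Enumerate the 28 unordered pairs (i,j) with i<j and classify each by sign(x_j-x_i) * sign(y_j-y_i).
  (1,2):dx=+11,dy=+13->C; (1,3):dx=+3,dy=+2->C; (1,4):dx=+9,dy=+3->C; (1,5):dx=+2,dy=+11->C
  (1,6):dx=+6,dy=+8->C; (1,7):dx=+4,dy=+6->C; (1,8):dx=+8,dy=+9->C; (2,3):dx=-8,dy=-11->C
  (2,4):dx=-2,dy=-10->C; (2,5):dx=-9,dy=-2->C; (2,6):dx=-5,dy=-5->C; (2,7):dx=-7,dy=-7->C
  (2,8):dx=-3,dy=-4->C; (3,4):dx=+6,dy=+1->C; (3,5):dx=-1,dy=+9->D; (3,6):dx=+3,dy=+6->C
  (3,7):dx=+1,dy=+4->C; (3,8):dx=+5,dy=+7->C; (4,5):dx=-7,dy=+8->D; (4,6):dx=-3,dy=+5->D
  (4,7):dx=-5,dy=+3->D; (4,8):dx=-1,dy=+6->D; (5,6):dx=+4,dy=-3->D; (5,7):dx=+2,dy=-5->D
  (5,8):dx=+6,dy=-2->D; (6,7):dx=-2,dy=-2->C; (6,8):dx=+2,dy=+1->C; (7,8):dx=+4,dy=+3->C
Step 2: C = 20, D = 8, total pairs = 28.
Step 3: tau = (C - D)/(n(n-1)/2) = (20 - 8)/28 = 0.428571.
Step 4: Exact two-sided p-value (enumerate n! = 40320 permutations of y under H0): p = 0.178869.
Step 5: alpha = 0.1. fail to reject H0.

tau_b = 0.4286 (C=20, D=8), p = 0.178869, fail to reject H0.


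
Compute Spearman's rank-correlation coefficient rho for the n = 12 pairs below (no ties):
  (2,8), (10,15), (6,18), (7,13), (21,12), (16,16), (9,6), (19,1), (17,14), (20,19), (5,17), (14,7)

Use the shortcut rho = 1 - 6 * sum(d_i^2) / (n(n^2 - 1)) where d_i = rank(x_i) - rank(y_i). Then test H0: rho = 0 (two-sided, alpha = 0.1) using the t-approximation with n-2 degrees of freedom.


Step 1: Rank x and y separately (midranks; no ties here).
rank(x): 2->1, 10->6, 6->3, 7->4, 21->12, 16->8, 9->5, 19->10, 17->9, 20->11, 5->2, 14->7
rank(y): 8->4, 15->8, 18->11, 13->6, 12->5, 16->9, 6->2, 1->1, 14->7, 19->12, 17->10, 7->3
Step 2: d_i = R_x(i) - R_y(i); compute d_i^2.
  (1-4)^2=9, (6-8)^2=4, (3-11)^2=64, (4-6)^2=4, (12-5)^2=49, (8-9)^2=1, (5-2)^2=9, (10-1)^2=81, (9-7)^2=4, (11-12)^2=1, (2-10)^2=64, (7-3)^2=16
sum(d^2) = 306.
Step 3: rho = 1 - 6*306 / (12*(12^2 - 1)) = 1 - 1836/1716 = -0.069930.
Step 4: Under H0, t = rho * sqrt((n-2)/(1-rho^2)) = -0.2217 ~ t(10).
Step 5: Two-sided p-value from the t-distribution with 10 df = 0.829024.
Step 6: alpha = 0.1. fail to reject H0.

rho = -0.0699, p = 0.829024, fail to reject H0 at alpha = 0.1.


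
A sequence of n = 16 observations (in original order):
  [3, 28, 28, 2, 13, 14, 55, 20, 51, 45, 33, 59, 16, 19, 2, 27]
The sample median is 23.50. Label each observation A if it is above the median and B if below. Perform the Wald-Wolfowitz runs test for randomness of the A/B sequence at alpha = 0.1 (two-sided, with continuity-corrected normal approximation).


Step 1: Compute median = 23.50; label A = above, B = below.
Labels in order: BAABBBABAAAABBBA  (n_A = 8, n_B = 8)
Step 2: Count runs R = 8.
Step 3: Under H0 (random ordering), E[R] = 2*n_A*n_B/(n_A+n_B) + 1 = 2*8*8/16 + 1 = 9.0000.
        Var[R] = 2*n_A*n_B*(2*n_A*n_B - n_A - n_B) / ((n_A+n_B)^2 * (n_A+n_B-1)) = 14336/3840 = 3.7333.
        SD[R] = 1.9322.
Step 4: Continuity-corrected z = (R + 0.5 - E[R]) / SD[R] = (8 + 0.5 - 9.0000) / 1.9322 = -0.2588.
Step 5: Two-sided p-value via normal approximation = 2*(1 - Phi(|z|)) = 0.795809.
Step 6: alpha = 0.1. fail to reject H0.

R = 8, z = -0.2588, p = 0.795809, fail to reject H0.


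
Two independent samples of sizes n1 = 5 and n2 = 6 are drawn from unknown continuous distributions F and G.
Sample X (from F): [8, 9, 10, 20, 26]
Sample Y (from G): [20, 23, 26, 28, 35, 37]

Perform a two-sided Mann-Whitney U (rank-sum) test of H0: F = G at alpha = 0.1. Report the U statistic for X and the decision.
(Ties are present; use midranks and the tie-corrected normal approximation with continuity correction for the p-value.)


Step 1: Combine and sort all 11 observations; assign midranks.
sorted (value, group): (8,X), (9,X), (10,X), (20,X), (20,Y), (23,Y), (26,X), (26,Y), (28,Y), (35,Y), (37,Y)
ranks: 8->1, 9->2, 10->3, 20->4.5, 20->4.5, 23->6, 26->7.5, 26->7.5, 28->9, 35->10, 37->11
Step 2: Rank sum for X: R1 = 1 + 2 + 3 + 4.5 + 7.5 = 18.
Step 3: U_X = R1 - n1(n1+1)/2 = 18 - 5*6/2 = 18 - 15 = 3.
       U_Y = n1*n2 - U_X = 30 - 3 = 27.
Step 4: Ties are present, so use the tie-corrected normal approximation (with continuity correction) for the p-value.
Step 5: p-value = 0.034926; compare to alpha = 0.1. reject H0.

U_X = 3, p = 0.034926, reject H0 at alpha = 0.1.


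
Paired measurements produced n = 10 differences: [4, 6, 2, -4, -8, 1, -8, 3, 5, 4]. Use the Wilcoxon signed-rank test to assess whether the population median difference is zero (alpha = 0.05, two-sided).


Step 1: Drop any zero differences (none here) and take |d_i|.
|d| = [4, 6, 2, 4, 8, 1, 8, 3, 5, 4]
Step 2: Midrank |d_i| (ties get averaged ranks).
ranks: |4|->5, |6|->8, |2|->2, |4|->5, |8|->9.5, |1|->1, |8|->9.5, |3|->3, |5|->7, |4|->5
Step 3: Attach original signs; sum ranks with positive sign and with negative sign.
W+ = 5 + 8 + 2 + 1 + 3 + 7 + 5 = 31
W- = 5 + 9.5 + 9.5 = 24
(Check: W+ + W- = 55 should equal n(n+1)/2 = 55.)
Step 4: Test statistic W = min(W+, W-) = 24.
Step 5: Ties in |d|, so use the tie-corrected normal approximation.
        E[W] = n(n+1)/4 = 10*11/4 = 27.5.
        Tie groups: |d|=4 (t=3), |d|=8 (t=2); sum(t^3 - t) = 30.
        Var[W] = n(n+1)(2n+1)/24 - sum(t^3-t)/48 = 2310/24 - 30/48 = 95.625.
        z = (W - E[W]) / sqrt(Var[W]) = (24 - 27.5) / 9.7788 = -0.3579.
        Two-sided p = 2*Phi(z) = 0.720405.
Step 6: alpha = 0.05. fail to reject H0.

W+ = 31, W- = 24, W = min = 24, p = 0.720405, fail to reject H0.


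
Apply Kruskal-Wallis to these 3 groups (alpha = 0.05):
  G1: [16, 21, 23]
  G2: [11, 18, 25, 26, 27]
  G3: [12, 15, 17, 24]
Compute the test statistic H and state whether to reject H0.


Step 1: Combine all N = 12 observations and assign midranks.
sorted (value, group, rank): (11,G2,1), (12,G3,2), (15,G3,3), (16,G1,4), (17,G3,5), (18,G2,6), (21,G1,7), (23,G1,8), (24,G3,9), (25,G2,10), (26,G2,11), (27,G2,12)
Step 2: Sum ranks within each group.
R_1 = 19 (n_1 = 3)
R_2 = 40 (n_2 = 5)
R_3 = 19 (n_3 = 4)
Step 3: H = 12/(N(N+1)) * sum(R_i^2/n_i) - 3(N+1)
     = 12/(12*13) * (19^2/3 + 40^2/5 + 19^2/4) - 3*13
     = 0.076923 * 530.583 - 39
     = 1.814103.
Step 4: No ties, so H is used without correction.
Step 5: Under H0, H ~ chi^2(2); p-value = 0.403713.
Step 6: alpha = 0.05. fail to reject H0.

H = 1.8141, df = 2, p = 0.403713, fail to reject H0.


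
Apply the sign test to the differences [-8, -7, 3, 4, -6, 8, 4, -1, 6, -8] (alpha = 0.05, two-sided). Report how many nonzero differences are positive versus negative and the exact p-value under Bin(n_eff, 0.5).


Step 1: Discard zero differences. Original n = 10; n_eff = number of nonzero differences = 10.
Nonzero differences (with sign): -8, -7, +3, +4, -6, +8, +4, -1, +6, -8
Step 2: Count signs: positive = 5, negative = 5.
Step 3: Under H0: P(positive) = 0.5, so the number of positives S ~ Bin(10, 0.5).
Step 4: Two-sided exact p-value = sum of Bin(10,0.5) probabilities at or below the observed probability = 1.000000.
Step 5: alpha = 0.05. fail to reject H0.

n_eff = 10, pos = 5, neg = 5, p = 1.000000, fail to reject H0.


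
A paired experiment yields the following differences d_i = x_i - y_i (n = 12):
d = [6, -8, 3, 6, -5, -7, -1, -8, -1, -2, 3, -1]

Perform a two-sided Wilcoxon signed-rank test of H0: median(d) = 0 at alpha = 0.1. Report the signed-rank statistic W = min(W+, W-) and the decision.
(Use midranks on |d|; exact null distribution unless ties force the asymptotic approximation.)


Step 1: Drop any zero differences (none here) and take |d_i|.
|d| = [6, 8, 3, 6, 5, 7, 1, 8, 1, 2, 3, 1]
Step 2: Midrank |d_i| (ties get averaged ranks).
ranks: |6|->8.5, |8|->11.5, |3|->5.5, |6|->8.5, |5|->7, |7|->10, |1|->2, |8|->11.5, |1|->2, |2|->4, |3|->5.5, |1|->2
Step 3: Attach original signs; sum ranks with positive sign and with negative sign.
W+ = 8.5 + 5.5 + 8.5 + 5.5 = 28
W- = 11.5 + 7 + 10 + 2 + 11.5 + 2 + 4 + 2 = 50
(Check: W+ + W- = 78 should equal n(n+1)/2 = 78.)
Step 4: Test statistic W = min(W+, W-) = 28.
Step 5: Ties in |d|, so use the tie-corrected normal approximation.
        E[W] = n(n+1)/4 = 12*13/4 = 39.
        Tie groups: |d|=1 (t=3), |d|=3 (t=2), |d|=6 (t=2), |d|=8 (t=2); sum(t^3 - t) = 42.
        Var[W] = n(n+1)(2n+1)/24 - sum(t^3-t)/48 = 3900/24 - 42/48 = 161.625.
        z = (W - E[W]) / sqrt(Var[W]) = (28 - 39) / 12.7132 = -0.8652.
        Two-sided p = 2*Phi(z) = 0.386905.
Step 6: alpha = 0.1. fail to reject H0.

W+ = 28, W- = 50, W = min = 28, p = 0.386905, fail to reject H0.


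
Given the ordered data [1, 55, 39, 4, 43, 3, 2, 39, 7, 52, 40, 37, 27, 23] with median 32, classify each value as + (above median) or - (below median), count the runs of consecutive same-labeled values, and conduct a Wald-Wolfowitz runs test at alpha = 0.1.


Step 1: Compute median = 32; label A = above, B = below.
Labels in order: BAABABBABAAABB  (n_A = 7, n_B = 7)
Step 2: Count runs R = 9.
Step 3: Under H0 (random ordering), E[R] = 2*n_A*n_B/(n_A+n_B) + 1 = 2*7*7/14 + 1 = 8.0000.
        Var[R] = 2*n_A*n_B*(2*n_A*n_B - n_A - n_B) / ((n_A+n_B)^2 * (n_A+n_B-1)) = 8232/2548 = 3.2308.
        SD[R] = 1.7974.
Step 4: Continuity-corrected z = (R - 0.5 - E[R]) / SD[R] = (9 - 0.5 - 8.0000) / 1.7974 = 0.2782.
Step 5: Two-sided p-value via normal approximation = 2*(1 - Phi(|z|)) = 0.780879.
Step 6: alpha = 0.1. fail to reject H0.

R = 9, z = 0.2782, p = 0.780879, fail to reject H0.


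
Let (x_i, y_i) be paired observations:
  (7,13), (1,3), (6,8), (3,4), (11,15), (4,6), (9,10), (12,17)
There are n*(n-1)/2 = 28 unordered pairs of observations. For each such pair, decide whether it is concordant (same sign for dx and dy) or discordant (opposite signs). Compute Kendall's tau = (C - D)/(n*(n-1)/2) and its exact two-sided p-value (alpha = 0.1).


Step 1: Enumerate the 28 unordered pairs (i,j) with i<j and classify each by sign(x_j-x_i) * sign(y_j-y_i).
  (1,2):dx=-6,dy=-10->C; (1,3):dx=-1,dy=-5->C; (1,4):dx=-4,dy=-9->C; (1,5):dx=+4,dy=+2->C
  (1,6):dx=-3,dy=-7->C; (1,7):dx=+2,dy=-3->D; (1,8):dx=+5,dy=+4->C; (2,3):dx=+5,dy=+5->C
  (2,4):dx=+2,dy=+1->C; (2,5):dx=+10,dy=+12->C; (2,6):dx=+3,dy=+3->C; (2,7):dx=+8,dy=+7->C
  (2,8):dx=+11,dy=+14->C; (3,4):dx=-3,dy=-4->C; (3,5):dx=+5,dy=+7->C; (3,6):dx=-2,dy=-2->C
  (3,7):dx=+3,dy=+2->C; (3,8):dx=+6,dy=+9->C; (4,5):dx=+8,dy=+11->C; (4,6):dx=+1,dy=+2->C
  (4,7):dx=+6,dy=+6->C; (4,8):dx=+9,dy=+13->C; (5,6):dx=-7,dy=-9->C; (5,7):dx=-2,dy=-5->C
  (5,8):dx=+1,dy=+2->C; (6,7):dx=+5,dy=+4->C; (6,8):dx=+8,dy=+11->C; (7,8):dx=+3,dy=+7->C
Step 2: C = 27, D = 1, total pairs = 28.
Step 3: tau = (C - D)/(n(n-1)/2) = (27 - 1)/28 = 0.928571.
Step 4: Exact two-sided p-value (enumerate n! = 40320 permutations of y under H0): p = 0.000397.
Step 5: alpha = 0.1. reject H0.

tau_b = 0.9286 (C=27, D=1), p = 0.000397, reject H0.


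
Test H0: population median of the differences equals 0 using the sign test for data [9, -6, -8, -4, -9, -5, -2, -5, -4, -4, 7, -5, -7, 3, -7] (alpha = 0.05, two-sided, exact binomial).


Step 1: Discard zero differences. Original n = 15; n_eff = number of nonzero differences = 15.
Nonzero differences (with sign): +9, -6, -8, -4, -9, -5, -2, -5, -4, -4, +7, -5, -7, +3, -7
Step 2: Count signs: positive = 3, negative = 12.
Step 3: Under H0: P(positive) = 0.5, so the number of positives S ~ Bin(15, 0.5).
Step 4: Two-sided exact p-value = sum of Bin(15,0.5) probabilities at or below the observed probability = 0.035156.
Step 5: alpha = 0.05. reject H0.

n_eff = 15, pos = 3, neg = 12, p = 0.035156, reject H0.


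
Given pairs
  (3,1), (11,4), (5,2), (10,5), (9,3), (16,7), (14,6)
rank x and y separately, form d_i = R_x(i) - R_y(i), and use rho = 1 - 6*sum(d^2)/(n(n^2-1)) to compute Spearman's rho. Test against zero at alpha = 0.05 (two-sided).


Step 1: Rank x and y separately (midranks; no ties here).
rank(x): 3->1, 11->5, 5->2, 10->4, 9->3, 16->7, 14->6
rank(y): 1->1, 4->4, 2->2, 5->5, 3->3, 7->7, 6->6
Step 2: d_i = R_x(i) - R_y(i); compute d_i^2.
  (1-1)^2=0, (5-4)^2=1, (2-2)^2=0, (4-5)^2=1, (3-3)^2=0, (7-7)^2=0, (6-6)^2=0
sum(d^2) = 2.
Step 3: rho = 1 - 6*2 / (7*(7^2 - 1)) = 1 - 12/336 = 0.964286.
Step 4: Under H0, t = rho * sqrt((n-2)/(1-rho^2)) = 8.1408 ~ t(5).
Step 5: Two-sided p-value from the t-distribution with 5 df = 0.000454.
Step 6: alpha = 0.05. reject H0.

rho = 0.9643, p = 0.000454, reject H0 at alpha = 0.05.


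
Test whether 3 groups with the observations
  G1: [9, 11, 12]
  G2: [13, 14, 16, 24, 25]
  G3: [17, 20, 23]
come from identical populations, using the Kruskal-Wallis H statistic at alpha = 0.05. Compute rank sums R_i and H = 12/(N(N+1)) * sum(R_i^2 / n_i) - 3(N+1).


Step 1: Combine all N = 11 observations and assign midranks.
sorted (value, group, rank): (9,G1,1), (11,G1,2), (12,G1,3), (13,G2,4), (14,G2,5), (16,G2,6), (17,G3,7), (20,G3,8), (23,G3,9), (24,G2,10), (25,G2,11)
Step 2: Sum ranks within each group.
R_1 = 6 (n_1 = 3)
R_2 = 36 (n_2 = 5)
R_3 = 24 (n_3 = 3)
Step 3: H = 12/(N(N+1)) * sum(R_i^2/n_i) - 3(N+1)
     = 12/(11*12) * (6^2/3 + 36^2/5 + 24^2/3) - 3*12
     = 0.090909 * 463.2 - 36
     = 6.109091.
Step 4: No ties, so H is used without correction.
Step 5: Under H0, H ~ chi^2(2); p-value = 0.047144.
Step 6: alpha = 0.05. reject H0.

H = 6.1091, df = 2, p = 0.047144, reject H0.


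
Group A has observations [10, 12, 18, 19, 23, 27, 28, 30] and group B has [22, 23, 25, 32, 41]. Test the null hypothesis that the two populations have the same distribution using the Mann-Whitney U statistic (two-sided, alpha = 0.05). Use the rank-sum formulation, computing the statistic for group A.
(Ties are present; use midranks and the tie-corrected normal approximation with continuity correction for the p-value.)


Step 1: Combine and sort all 13 observations; assign midranks.
sorted (value, group): (10,X), (12,X), (18,X), (19,X), (22,Y), (23,X), (23,Y), (25,Y), (27,X), (28,X), (30,X), (32,Y), (41,Y)
ranks: 10->1, 12->2, 18->3, 19->4, 22->5, 23->6.5, 23->6.5, 25->8, 27->9, 28->10, 30->11, 32->12, 41->13
Step 2: Rank sum for X: R1 = 1 + 2 + 3 + 4 + 6.5 + 9 + 10 + 11 = 46.5.
Step 3: U_X = R1 - n1(n1+1)/2 = 46.5 - 8*9/2 = 46.5 - 36 = 10.5.
       U_Y = n1*n2 - U_X = 40 - 10.5 = 29.5.
Step 4: Ties are present, so use the tie-corrected normal approximation (with continuity correction) for the p-value.
Step 5: p-value = 0.187076; compare to alpha = 0.05. fail to reject H0.

U_X = 10.5, p = 0.187076, fail to reject H0 at alpha = 0.05.


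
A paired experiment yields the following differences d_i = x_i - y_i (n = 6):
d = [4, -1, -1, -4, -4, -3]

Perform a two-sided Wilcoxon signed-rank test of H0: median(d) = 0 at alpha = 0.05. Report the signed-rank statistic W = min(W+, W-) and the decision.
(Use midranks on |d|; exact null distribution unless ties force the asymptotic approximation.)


Step 1: Drop any zero differences (none here) and take |d_i|.
|d| = [4, 1, 1, 4, 4, 3]
Step 2: Midrank |d_i| (ties get averaged ranks).
ranks: |4|->5, |1|->1.5, |1|->1.5, |4|->5, |4|->5, |3|->3
Step 3: Attach original signs; sum ranks with positive sign and with negative sign.
W+ = 5 = 5
W- = 1.5 + 1.5 + 5 + 5 + 3 = 16
(Check: W+ + W- = 21 should equal n(n+1)/2 = 21.)
Step 4: Test statistic W = min(W+, W-) = 5.
Step 5: Ties in |d|, so use the tie-corrected normal approximation.
        E[W] = n(n+1)/4 = 6*7/4 = 10.5.
        Tie groups: |d|=1 (t=2), |d|=4 (t=3); sum(t^3 - t) = 30.
        Var[W] = n(n+1)(2n+1)/24 - sum(t^3-t)/48 = 546/24 - 30/48 = 22.125.
        z = (W - E[W]) / sqrt(Var[W]) = (5 - 10.5) / 4.7037 = -1.1693.
        Two-sided p = 2*Phi(z) = 0.242288.
Step 6: alpha = 0.05. fail to reject H0.

W+ = 5, W- = 16, W = min = 5, p = 0.242288, fail to reject H0.
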